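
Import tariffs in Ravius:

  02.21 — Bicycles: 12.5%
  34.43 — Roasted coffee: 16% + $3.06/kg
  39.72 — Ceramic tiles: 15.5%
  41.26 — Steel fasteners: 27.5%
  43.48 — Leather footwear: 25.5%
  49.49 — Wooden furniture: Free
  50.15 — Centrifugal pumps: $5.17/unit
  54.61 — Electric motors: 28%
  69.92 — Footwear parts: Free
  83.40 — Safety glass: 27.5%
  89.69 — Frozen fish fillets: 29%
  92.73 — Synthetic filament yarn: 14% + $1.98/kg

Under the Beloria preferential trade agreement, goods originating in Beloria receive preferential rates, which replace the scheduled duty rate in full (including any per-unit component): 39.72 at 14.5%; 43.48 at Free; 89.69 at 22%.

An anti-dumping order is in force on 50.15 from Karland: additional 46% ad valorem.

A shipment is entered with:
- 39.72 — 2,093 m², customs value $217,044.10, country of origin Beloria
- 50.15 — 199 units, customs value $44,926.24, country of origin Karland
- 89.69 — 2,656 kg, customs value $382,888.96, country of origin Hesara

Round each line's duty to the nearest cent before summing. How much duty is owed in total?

Line 1 (39.72, Beloria, 2,093 m², $217,044.10):
Base rate for 39.72 is 15.5%.
Origin Beloria qualifies under the Ravius–Beloria agreement and 39.72 is covered: preferential rate 14.5% applies instead.
Duty = $217,044.10 × 14.5% = $31,471.39.
Line 2 (50.15, Karland, 199 units, $44,926.24):
Base rate for 50.15 is $5.17/unit.
Additional duty on 50.15 from Karland: +46% ad valorem. Applied ad valorem rate = 46%.
Duty = $44,926.24 × 46% + 199 × $5.17 = $21,694.90.
Line 3 (89.69, Hesara, 2,656 kg, $382,888.96):
Base rate for 89.69 is 29%.
89.69 has an FTA preferential rate, but origin Hesara is not Beloria; base rate stands.
Duty = $382,888.96 × 29% = $111,037.80.
Total = $31,471.39 + $21,694.90 + $111,037.80 = $164,204.09.

$164,204.09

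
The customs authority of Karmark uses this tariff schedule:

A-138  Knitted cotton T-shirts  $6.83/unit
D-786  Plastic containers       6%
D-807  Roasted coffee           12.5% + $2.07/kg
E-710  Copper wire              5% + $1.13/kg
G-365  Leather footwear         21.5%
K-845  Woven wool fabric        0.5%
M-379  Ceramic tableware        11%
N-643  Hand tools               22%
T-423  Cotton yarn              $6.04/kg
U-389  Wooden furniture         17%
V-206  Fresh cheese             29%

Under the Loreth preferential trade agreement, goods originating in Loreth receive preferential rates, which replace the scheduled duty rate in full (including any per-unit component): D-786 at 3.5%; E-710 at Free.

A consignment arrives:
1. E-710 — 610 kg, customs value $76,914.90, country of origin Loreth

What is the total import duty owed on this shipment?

$0.00

Line 1 (E-710, Loreth, 610 kg, $76,914.90):
Base rate for E-710 is 5% + $1.13/kg.
Origin Loreth qualifies under the Karmark–Loreth agreement and E-710 is covered: preferential rate Free applies instead.
Duty = $76,914.90 × 0% = $0.00.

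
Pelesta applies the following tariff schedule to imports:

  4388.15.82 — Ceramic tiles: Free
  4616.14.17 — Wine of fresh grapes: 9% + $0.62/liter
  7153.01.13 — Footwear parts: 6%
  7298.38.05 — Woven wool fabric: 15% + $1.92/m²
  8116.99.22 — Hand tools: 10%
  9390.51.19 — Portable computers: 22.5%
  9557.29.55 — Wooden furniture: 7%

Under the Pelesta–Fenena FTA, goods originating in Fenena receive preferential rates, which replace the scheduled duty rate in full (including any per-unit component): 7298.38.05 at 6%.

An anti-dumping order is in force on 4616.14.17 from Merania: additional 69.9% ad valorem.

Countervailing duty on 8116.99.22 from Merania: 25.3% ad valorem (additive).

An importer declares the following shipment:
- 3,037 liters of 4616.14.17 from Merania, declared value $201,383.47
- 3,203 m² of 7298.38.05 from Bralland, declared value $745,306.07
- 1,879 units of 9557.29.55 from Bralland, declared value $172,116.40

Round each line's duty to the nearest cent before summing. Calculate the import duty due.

Line 1 (4616.14.17, Merania, 3,037 liters, $201,383.47):
Base rate for 4616.14.17 is 9% + $0.62/liter.
Additional duty on 4616.14.17 from Merania: +69.9%. Applied ad valorem rate: 9% + 69.9% = 78.9%.
Duty = $201,383.47 × 78.9% + 3,037 × $0.62 = $160,774.50.
Line 2 (7298.38.05, Bralland, 3,203 m², $745,306.07):
Base rate for 7298.38.05 is 15% + $1.92/m².
7298.38.05 has an FTA preferential rate, but origin Bralland is not Fenena; base rate stands.
Duty = $745,306.07 × 15% + 3,203 × $1.92 = $117,945.67.
Line 3 (9557.29.55, Bralland, 1,879 units, $172,116.40):
Base rate for 9557.29.55 is 7%.
Duty = $172,116.40 × 7% = $12,048.15.
Total = $160,774.50 + $117,945.67 + $12,048.15 = $290,768.32.

$290,768.32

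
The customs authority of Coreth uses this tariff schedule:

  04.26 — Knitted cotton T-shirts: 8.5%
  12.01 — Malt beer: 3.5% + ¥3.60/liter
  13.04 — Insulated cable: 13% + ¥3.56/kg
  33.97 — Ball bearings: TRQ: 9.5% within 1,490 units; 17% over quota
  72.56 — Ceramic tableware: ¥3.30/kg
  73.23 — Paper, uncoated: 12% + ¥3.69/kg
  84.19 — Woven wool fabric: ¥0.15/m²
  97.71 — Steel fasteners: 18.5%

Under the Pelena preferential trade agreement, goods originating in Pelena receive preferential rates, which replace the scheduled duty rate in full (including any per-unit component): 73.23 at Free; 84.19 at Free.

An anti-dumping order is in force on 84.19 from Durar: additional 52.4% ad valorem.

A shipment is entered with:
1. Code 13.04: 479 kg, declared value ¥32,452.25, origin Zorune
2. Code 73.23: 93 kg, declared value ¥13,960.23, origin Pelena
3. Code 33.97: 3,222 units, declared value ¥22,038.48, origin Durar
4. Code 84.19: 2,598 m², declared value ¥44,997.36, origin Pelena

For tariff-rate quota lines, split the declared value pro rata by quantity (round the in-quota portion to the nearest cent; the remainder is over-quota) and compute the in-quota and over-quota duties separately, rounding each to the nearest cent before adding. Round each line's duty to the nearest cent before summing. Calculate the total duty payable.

Line 1 (13.04, Zorune, 479 kg, ¥32,452.25):
Base rate for 13.04 is 13% + ¥3.56/kg.
Duty = ¥32,452.25 × 13% + 479 × ¥3.56 = ¥5,924.03.
Line 2 (73.23, Pelena, 93 kg, ¥13,960.23):
Base rate for 73.23 is 12% + ¥3.69/kg.
Origin Pelena qualifies under the Coreth–Pelena agreement and 73.23 is covered: preferential rate Free applies instead.
Duty = ¥13,960.23 × 0% = ¥0.00.
Line 3 (33.97, Durar, 3,222 units, ¥22,038.48):
Code 33.97 is under a tariff-rate quota (threshold 1,490 units). In-quota: 1,490 units at 9.5%; over-quota: 1,732 units at 17%.
Pro-rata value split: in-quota = ¥22,038.48 × 1,490/3,222 = ¥10,191.60; over-quota = ¥22,038.48 − ¥10,191.60 = ¥11,846.88.
In-quota duty = ¥10,191.60 × 9.5% = ¥968.20. Over-quota duty = ¥11,846.88 × 17% = ¥2,013.97.
Line duty = ¥968.20 + ¥2,013.97 = ¥2,982.17.
Line 4 (84.19, Pelena, 2,598 m², ¥44,997.36):
Base rate for 84.19 is ¥0.15/m².
Origin Pelena qualifies under the Coreth–Pelena agreement and 84.19 is covered: preferential rate Free applies instead.
The additional-duty order on 84.19 targets Durar, not Pelena; it does not apply.
Duty = ¥44,997.36 × 0% = ¥0.00.
Total = ¥5,924.03 + ¥0.00 + ¥2,982.17 + ¥0.00 = ¥8,906.20.

¥8,906.20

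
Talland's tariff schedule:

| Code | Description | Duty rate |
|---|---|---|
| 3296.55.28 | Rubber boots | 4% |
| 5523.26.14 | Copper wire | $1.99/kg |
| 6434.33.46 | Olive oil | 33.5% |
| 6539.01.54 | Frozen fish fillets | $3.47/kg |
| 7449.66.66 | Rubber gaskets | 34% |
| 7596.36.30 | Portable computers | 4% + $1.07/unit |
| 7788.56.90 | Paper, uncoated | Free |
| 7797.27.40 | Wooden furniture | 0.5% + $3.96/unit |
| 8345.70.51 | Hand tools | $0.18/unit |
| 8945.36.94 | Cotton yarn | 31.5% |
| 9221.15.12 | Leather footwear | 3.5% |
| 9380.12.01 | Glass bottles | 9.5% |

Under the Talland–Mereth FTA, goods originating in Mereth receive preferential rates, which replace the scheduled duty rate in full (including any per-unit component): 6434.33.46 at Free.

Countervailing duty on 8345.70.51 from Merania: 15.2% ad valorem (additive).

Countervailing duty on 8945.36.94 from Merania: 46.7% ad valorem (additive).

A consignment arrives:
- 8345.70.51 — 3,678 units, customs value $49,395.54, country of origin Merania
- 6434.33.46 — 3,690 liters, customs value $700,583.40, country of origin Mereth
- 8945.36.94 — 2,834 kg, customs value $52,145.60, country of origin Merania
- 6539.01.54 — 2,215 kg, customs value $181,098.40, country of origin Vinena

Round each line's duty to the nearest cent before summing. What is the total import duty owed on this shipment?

Line 1 (8345.70.51, Merania, 3,678 units, $49,395.54):
Base rate for 8345.70.51 is $0.18/unit.
Additional duty on 8345.70.51 from Merania: +15.2% ad valorem. Applied ad valorem rate = 15.2%.
Duty = $49,395.54 × 15.2% + 3,678 × $0.18 = $8,170.16.
Line 2 (6434.33.46, Mereth, 3,690 liters, $700,583.40):
Base rate for 6434.33.46 is 33.5%.
Origin Mereth qualifies under the Talland–Mereth agreement and 6434.33.46 is covered: preferential rate Free applies instead.
Duty = $700,583.40 × 0% = $0.00.
Line 3 (8945.36.94, Merania, 2,834 kg, $52,145.60):
Base rate for 8945.36.94 is 31.5%.
Additional duty on 8945.36.94 from Merania: +46.7%. Applied ad valorem rate: 31.5% + 46.7% = 78.2%.
Duty = $52,145.60 × 78.2% = $40,777.86.
Line 4 (6539.01.54, Vinena, 2,215 kg, $181,098.40):
Base rate for 6539.01.54 is $3.47/kg.
Duty = 2,215 × $3.47 = $7,686.05.
Total = $8,170.16 + $0.00 + $40,777.86 + $7,686.05 = $56,634.07.

$56,634.07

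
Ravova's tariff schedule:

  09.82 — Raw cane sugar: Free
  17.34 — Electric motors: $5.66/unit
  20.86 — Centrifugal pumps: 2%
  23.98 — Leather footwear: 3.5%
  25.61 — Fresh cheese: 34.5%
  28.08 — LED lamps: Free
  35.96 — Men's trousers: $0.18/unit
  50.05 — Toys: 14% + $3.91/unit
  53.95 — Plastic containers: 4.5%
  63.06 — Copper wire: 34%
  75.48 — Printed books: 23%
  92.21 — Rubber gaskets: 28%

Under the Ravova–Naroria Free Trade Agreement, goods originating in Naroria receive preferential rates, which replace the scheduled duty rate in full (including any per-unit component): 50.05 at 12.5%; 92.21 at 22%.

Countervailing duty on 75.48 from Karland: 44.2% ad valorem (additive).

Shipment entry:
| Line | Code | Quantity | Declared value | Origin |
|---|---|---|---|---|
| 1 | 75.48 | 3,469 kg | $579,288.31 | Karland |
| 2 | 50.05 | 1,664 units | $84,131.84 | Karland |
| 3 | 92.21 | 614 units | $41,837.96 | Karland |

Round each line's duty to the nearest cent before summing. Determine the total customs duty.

Line 1 (75.48, Karland, 3,469 kg, $579,288.31):
Base rate for 75.48 is 23%.
Additional duty on 75.48 from Karland: +44.2%. Applied ad valorem rate: 23% + 44.2% = 67.2%.
Duty = $579,288.31 × 67.2% = $389,281.74.
Line 2 (50.05, Karland, 1,664 units, $84,131.84):
Base rate for 50.05 is 14% + $3.91/unit.
50.05 has an FTA preferential rate, but origin Karland is not Naroria; base rate stands.
Duty = $84,131.84 × 14% + 1,664 × $3.91 = $18,284.70.
Line 3 (92.21, Karland, 614 units, $41,837.96):
Base rate for 92.21 is 28%.
92.21 has an FTA preferential rate, but origin Karland is not Naroria; base rate stands.
Duty = $41,837.96 × 28% = $11,714.63.
Total = $389,281.74 + $18,284.70 + $11,714.63 = $419,281.07.

$419,281.07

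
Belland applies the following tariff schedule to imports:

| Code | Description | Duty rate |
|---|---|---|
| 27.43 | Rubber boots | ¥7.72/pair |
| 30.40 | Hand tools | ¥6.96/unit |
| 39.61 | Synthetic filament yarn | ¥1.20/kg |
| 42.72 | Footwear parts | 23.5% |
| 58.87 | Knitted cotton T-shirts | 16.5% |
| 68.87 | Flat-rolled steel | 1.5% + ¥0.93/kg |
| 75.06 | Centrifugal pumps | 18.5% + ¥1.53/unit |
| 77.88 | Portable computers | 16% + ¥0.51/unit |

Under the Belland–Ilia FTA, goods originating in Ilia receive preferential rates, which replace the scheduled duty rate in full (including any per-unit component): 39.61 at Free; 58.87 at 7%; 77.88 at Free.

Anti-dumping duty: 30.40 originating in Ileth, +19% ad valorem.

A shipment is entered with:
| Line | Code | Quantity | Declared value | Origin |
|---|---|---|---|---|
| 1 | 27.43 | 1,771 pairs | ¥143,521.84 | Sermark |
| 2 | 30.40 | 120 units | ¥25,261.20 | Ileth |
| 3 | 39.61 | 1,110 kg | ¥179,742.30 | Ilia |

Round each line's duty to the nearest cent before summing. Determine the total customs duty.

Line 1 (27.43, Sermark, 1,771 pairs, ¥143,521.84):
Base rate for 27.43 is ¥7.72/pair.
Duty = 1,771 × ¥7.72 = ¥13,672.12.
Line 2 (30.40, Ileth, 120 units, ¥25,261.20):
Base rate for 30.40 is ¥6.96/unit.
Additional duty on 30.40 from Ileth: +19% ad valorem. Applied ad valorem rate = 19%.
Duty = ¥25,261.20 × 19% + 120 × ¥6.96 = ¥5,634.83.
Line 3 (39.61, Ilia, 1,110 kg, ¥179,742.30):
Base rate for 39.61 is ¥1.20/kg.
Origin Ilia qualifies under the Belland–Ilia agreement and 39.61 is covered: preferential rate Free applies instead.
Duty = ¥179,742.30 × 0% = ¥0.00.
Total = ¥13,672.12 + ¥5,634.83 + ¥0.00 = ¥19,306.95.

¥19,306.95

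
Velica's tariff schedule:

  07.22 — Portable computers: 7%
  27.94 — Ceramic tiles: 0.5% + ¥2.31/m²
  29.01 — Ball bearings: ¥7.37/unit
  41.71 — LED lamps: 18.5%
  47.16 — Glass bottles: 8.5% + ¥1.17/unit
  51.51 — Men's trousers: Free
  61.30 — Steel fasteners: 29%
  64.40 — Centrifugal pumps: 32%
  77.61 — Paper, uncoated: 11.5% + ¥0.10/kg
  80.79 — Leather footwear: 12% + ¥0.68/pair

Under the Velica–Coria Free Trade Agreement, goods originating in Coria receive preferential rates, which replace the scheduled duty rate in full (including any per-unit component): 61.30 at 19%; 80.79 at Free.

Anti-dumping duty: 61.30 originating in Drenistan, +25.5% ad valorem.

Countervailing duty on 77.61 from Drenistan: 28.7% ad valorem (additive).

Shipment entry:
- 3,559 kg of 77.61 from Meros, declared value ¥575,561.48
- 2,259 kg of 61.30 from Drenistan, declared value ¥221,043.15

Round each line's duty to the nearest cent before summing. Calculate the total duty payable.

Line 1 (77.61, Meros, 3,559 kg, ¥575,561.48):
Base rate for 77.61 is 11.5% + ¥0.10/kg.
The additional-duty order on 77.61 targets Drenistan, not Meros; it does not apply.
Duty = ¥575,561.48 × 11.5% + 3,559 × ¥0.10 = ¥66,545.47.
Line 2 (61.30, Drenistan, 2,259 kg, ¥221,043.15):
Base rate for 61.30 is 29%.
61.30 has an FTA preferential rate, but origin Drenistan is not Coria; base rate stands.
Additional duty on 61.30 from Drenistan: +25.5%. Applied ad valorem rate: 29% + 25.5% = 54.5%.
Duty = ¥221,043.15 × 54.5% = ¥120,468.52.
Total = ¥66,545.47 + ¥120,468.52 = ¥187,013.99.

¥187,013.99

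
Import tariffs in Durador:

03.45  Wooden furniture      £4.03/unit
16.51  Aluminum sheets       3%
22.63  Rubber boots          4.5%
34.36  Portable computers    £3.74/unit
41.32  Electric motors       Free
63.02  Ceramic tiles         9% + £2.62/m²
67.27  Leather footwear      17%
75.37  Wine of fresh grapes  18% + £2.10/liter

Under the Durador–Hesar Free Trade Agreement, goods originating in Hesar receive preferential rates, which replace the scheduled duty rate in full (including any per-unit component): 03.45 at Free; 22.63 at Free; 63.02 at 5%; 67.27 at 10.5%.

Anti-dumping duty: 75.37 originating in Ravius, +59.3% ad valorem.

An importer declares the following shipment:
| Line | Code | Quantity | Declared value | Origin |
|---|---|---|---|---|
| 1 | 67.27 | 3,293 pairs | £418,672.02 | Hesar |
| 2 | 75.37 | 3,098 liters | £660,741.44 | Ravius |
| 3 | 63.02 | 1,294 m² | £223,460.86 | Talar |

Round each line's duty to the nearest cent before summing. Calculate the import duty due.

£584,721.25

Line 1 (67.27, Hesar, 3,293 pairs, £418,672.02):
Base rate for 67.27 is 17%.
Origin Hesar qualifies under the Durador–Hesar agreement and 67.27 is covered: preferential rate 10.5% applies instead.
Duty = £418,672.02 × 10.5% = £43,960.56.
Line 2 (75.37, Ravius, 3,098 liters, £660,741.44):
Base rate for 75.37 is 18% + £2.10/liter.
Additional duty on 75.37 from Ravius: +59.3%. Applied ad valorem rate: 18% + 59.3% = 77.3%.
Duty = £660,741.44 × 77.3% + 3,098 × £2.10 = £517,258.93.
Line 3 (63.02, Talar, 1,294 m², £223,460.86):
Base rate for 63.02 is 9% + £2.62/m².
63.02 has an FTA preferential rate, but origin Talar is not Hesar; base rate stands.
Duty = £223,460.86 × 9% + 1,294 × £2.62 = £23,501.76.
Total = £43,960.56 + £517,258.93 + £23,501.76 = £584,721.25.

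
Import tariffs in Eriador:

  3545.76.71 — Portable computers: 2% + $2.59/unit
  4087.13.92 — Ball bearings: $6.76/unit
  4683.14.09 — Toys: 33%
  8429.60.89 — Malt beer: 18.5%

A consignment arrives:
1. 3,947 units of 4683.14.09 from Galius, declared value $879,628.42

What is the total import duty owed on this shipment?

Line 1 (4683.14.09, Galius, 3,947 units, $879,628.42):
Base rate for 4683.14.09 is 33%.
Duty = $879,628.42 × 33% = $290,277.38.

$290,277.38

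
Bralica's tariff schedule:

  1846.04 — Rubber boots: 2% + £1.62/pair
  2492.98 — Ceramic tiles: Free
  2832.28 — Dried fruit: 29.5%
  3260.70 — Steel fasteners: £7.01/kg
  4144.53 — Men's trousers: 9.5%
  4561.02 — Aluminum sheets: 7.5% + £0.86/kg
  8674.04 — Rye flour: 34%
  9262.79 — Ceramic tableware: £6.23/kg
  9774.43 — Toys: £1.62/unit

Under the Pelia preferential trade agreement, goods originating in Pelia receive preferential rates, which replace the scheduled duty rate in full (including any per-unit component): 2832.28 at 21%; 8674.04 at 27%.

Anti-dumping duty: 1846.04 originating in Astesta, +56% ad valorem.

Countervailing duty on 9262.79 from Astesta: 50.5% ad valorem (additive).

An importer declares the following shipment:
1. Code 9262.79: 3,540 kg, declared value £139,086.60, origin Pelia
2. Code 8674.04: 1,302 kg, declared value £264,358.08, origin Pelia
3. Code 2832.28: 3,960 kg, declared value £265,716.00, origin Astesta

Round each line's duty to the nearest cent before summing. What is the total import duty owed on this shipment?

Line 1 (9262.79, Pelia, 3,540 kg, £139,086.60):
Base rate for 9262.79 is £6.23/kg.
Origin Pelia is the FTA partner but 9262.79 is not on the preference list; base rate stands.
The additional-duty order on 9262.79 targets Astesta, not Pelia; it does not apply.
Duty = 3,540 × £6.23 = £22,054.20.
Line 2 (8674.04, Pelia, 1,302 kg, £264,358.08):
Base rate for 8674.04 is 34%.
Origin Pelia qualifies under the Bralica–Pelia agreement and 8674.04 is covered: preferential rate 27% applies instead.
Duty = £264,358.08 × 27% = £71,376.68.
Line 3 (2832.28, Astesta, 3,960 kg, £265,716.00):
Base rate for 2832.28 is 29.5%.
2832.28 has an FTA preferential rate, but origin Astesta is not Pelia; base rate stands.
Duty = £265,716.00 × 29.5% = £78,386.22.
Total = £22,054.20 + £71,376.68 + £78,386.22 = £171,817.10.

£171,817.10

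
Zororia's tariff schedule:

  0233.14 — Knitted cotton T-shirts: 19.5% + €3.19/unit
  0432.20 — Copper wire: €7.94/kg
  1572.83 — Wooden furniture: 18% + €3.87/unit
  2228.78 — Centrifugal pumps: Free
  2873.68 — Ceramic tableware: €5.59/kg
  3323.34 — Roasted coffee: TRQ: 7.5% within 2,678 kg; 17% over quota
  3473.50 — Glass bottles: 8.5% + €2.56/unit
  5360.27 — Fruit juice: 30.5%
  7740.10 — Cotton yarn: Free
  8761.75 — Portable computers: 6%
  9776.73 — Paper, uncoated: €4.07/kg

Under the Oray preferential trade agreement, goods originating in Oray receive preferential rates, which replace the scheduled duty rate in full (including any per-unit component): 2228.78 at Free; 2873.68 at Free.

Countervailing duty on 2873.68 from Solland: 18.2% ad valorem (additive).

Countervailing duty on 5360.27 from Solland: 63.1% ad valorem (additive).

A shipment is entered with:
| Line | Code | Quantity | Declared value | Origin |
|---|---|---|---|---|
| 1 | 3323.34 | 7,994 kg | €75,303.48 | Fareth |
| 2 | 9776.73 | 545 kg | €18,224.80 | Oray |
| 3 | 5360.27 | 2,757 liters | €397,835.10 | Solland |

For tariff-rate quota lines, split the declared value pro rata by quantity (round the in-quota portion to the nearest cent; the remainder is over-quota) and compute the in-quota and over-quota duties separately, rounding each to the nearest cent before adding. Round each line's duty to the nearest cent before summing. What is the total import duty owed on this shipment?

€384,996.85

Line 1 (3323.34, Fareth, 7,994 kg, €75,303.48):
Code 3323.34 is under a tariff-rate quota (threshold 2,678 kg). In-quota: 2,678 kg at 7.5%; over-quota: 5,316 kg at 17%.
Pro-rata value split: in-quota = €75,303.48 × 2,678/7,994 = €25,226.76; over-quota = €75,303.48 − €25,226.76 = €50,076.72.
In-quota duty = €25,226.76 × 7.5% = €1,892.01. Over-quota duty = €50,076.72 × 17% = €8,513.04.
Line duty = €1,892.01 + €8,513.04 = €10,405.05.
Line 2 (9776.73, Oray, 545 kg, €18,224.80):
Base rate for 9776.73 is €4.07/kg.
Origin Oray is the FTA partner but 9776.73 is not on the preference list; base rate stands.
Duty = 545 × €4.07 = €2,218.15.
Line 3 (5360.27, Solland, 2,757 liters, €397,835.10):
Base rate for 5360.27 is 30.5%.
Additional duty on 5360.27 from Solland: +63.1%. Applied ad valorem rate: 30.5% + 63.1% = 93.6%.
Duty = €397,835.10 × 93.6% = €372,373.65.
Total = €10,405.05 + €2,218.15 + €372,373.65 = €384,996.85.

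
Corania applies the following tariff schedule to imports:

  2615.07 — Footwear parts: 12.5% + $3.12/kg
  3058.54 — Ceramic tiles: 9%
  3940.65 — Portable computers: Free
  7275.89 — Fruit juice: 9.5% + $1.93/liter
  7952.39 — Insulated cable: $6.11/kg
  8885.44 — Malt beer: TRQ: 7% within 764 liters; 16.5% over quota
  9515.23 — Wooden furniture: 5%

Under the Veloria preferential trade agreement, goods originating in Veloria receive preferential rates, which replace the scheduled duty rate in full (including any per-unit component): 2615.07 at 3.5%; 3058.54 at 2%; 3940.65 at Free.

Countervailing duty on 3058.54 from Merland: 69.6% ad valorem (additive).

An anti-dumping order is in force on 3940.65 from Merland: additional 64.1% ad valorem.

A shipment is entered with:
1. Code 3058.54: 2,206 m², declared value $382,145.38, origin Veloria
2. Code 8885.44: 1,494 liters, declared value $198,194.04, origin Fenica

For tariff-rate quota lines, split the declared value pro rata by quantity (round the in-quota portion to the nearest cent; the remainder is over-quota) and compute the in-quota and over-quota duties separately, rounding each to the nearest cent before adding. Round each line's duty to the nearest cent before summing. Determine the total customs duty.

$30,716.47

Line 1 (3058.54, Veloria, 2,206 m², $382,145.38):
Base rate for 3058.54 is 9%.
Origin Veloria qualifies under the Corania–Veloria agreement and 3058.54 is covered: preferential rate 2% applies instead.
The additional-duty order on 3058.54 targets Merland, not Veloria; it does not apply.
Duty = $382,145.38 × 2% = $7,642.91.
Line 2 (8885.44, Fenica, 1,494 liters, $198,194.04):
Code 8885.44 is under a tariff-rate quota (threshold 764 liters). In-quota: 764 liters at 7%; over-quota: 730 liters at 16.5%.
Pro-rata value split: in-quota = $198,194.04 × 764/1,494 = $101,352.24; over-quota = $198,194.04 − $101,352.24 = $96,841.80.
In-quota duty = $101,352.24 × 7% = $7,094.66. Over-quota duty = $96,841.80 × 16.5% = $15,978.90.
Line duty = $7,094.66 + $15,978.90 = $23,073.56.
Total = $7,642.91 + $23,073.56 = $30,716.47.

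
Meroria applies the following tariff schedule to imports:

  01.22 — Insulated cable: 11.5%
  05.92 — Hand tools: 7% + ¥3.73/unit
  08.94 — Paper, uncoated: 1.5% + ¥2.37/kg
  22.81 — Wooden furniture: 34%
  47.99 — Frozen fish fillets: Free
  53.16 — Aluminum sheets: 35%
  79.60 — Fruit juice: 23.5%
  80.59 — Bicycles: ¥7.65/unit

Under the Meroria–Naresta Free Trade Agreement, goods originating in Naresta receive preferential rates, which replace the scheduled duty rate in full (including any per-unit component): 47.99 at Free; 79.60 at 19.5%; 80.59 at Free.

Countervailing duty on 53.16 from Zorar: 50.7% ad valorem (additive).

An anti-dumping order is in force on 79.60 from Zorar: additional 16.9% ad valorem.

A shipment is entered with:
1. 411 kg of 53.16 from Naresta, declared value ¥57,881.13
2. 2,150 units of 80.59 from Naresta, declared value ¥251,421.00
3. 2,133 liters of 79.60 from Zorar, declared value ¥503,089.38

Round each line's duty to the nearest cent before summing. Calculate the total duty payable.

Line 1 (53.16, Naresta, 411 kg, ¥57,881.13):
Base rate for 53.16 is 35%.
Origin Naresta is the FTA partner but 53.16 is not on the preference list; base rate stands.
The additional-duty order on 53.16 targets Zorar, not Naresta; it does not apply.
Duty = ¥57,881.13 × 35% = ¥20,258.40.
Line 2 (80.59, Naresta, 2,150 units, ¥251,421.00):
Base rate for 80.59 is ¥7.65/unit.
Origin Naresta qualifies under the Meroria–Naresta agreement and 80.59 is covered: preferential rate Free applies instead.
Duty = ¥251,421.00 × 0% = ¥0.00.
Line 3 (79.60, Zorar, 2,133 liters, ¥503,089.38):
Base rate for 79.60 is 23.5%.
79.60 has an FTA preferential rate, but origin Zorar is not Naresta; base rate stands.
Additional duty on 79.60 from Zorar: +16.9%. Applied ad valorem rate: 23.5% + 16.9% = 40.4%.
Duty = ¥503,089.38 × 40.4% = ¥203,248.11.
Total = ¥20,258.40 + ¥0.00 + ¥203,248.11 = ¥223,506.51.

¥223,506.51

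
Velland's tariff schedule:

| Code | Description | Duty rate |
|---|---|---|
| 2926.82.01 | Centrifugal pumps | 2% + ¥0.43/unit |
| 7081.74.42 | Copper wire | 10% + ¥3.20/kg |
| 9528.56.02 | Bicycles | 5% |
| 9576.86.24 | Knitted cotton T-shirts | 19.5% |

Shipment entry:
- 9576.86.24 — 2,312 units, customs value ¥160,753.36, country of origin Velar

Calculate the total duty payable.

Line 1 (9576.86.24, Velar, 2,312 units, ¥160,753.36):
Base rate for 9576.86.24 is 19.5%.
Duty = ¥160,753.36 × 19.5% = ¥31,346.91.

¥31,346.91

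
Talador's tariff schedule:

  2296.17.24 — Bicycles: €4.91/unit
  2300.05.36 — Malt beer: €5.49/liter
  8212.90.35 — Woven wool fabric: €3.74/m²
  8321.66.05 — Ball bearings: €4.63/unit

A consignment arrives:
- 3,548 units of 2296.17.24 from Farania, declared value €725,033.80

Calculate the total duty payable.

€17,420.68

Line 1 (2296.17.24, Farania, 3,548 units, €725,033.80):
Base rate for 2296.17.24 is €4.91/unit.
Duty = 3,548 × €4.91 = €17,420.68.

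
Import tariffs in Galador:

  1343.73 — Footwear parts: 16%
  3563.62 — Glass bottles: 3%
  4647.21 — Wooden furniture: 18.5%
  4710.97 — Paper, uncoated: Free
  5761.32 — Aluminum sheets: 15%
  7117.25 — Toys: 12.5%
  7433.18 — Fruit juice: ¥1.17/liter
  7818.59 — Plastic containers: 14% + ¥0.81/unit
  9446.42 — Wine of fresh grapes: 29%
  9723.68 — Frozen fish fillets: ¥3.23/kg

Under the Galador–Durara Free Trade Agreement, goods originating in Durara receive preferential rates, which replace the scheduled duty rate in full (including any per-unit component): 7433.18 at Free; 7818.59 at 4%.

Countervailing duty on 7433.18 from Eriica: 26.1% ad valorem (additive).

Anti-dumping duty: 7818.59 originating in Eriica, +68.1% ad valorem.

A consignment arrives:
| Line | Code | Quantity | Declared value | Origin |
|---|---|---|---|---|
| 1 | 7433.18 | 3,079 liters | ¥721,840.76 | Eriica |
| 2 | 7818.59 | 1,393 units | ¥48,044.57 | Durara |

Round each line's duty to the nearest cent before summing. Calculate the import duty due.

¥193,924.65

Line 1 (7433.18, Eriica, 3,079 liters, ¥721,840.76):
Base rate for 7433.18 is ¥1.17/liter.
7433.18 has an FTA preferential rate, but origin Eriica is not Durara; base rate stands.
Additional duty on 7433.18 from Eriica: +26.1% ad valorem. Applied ad valorem rate = 26.1%.
Duty = ¥721,840.76 × 26.1% + 3,079 × ¥1.17 = ¥192,002.87.
Line 2 (7818.59, Durara, 1,393 units, ¥48,044.57):
Base rate for 7818.59 is 14% + ¥0.81/unit.
Origin Durara qualifies under the Galador–Durara agreement and 7818.59 is covered: preferential rate 4% applies instead.
The additional-duty order on 7818.59 targets Eriica, not Durara; it does not apply.
Duty = ¥48,044.57 × 4% = ¥1,921.78.
Total = ¥192,002.87 + ¥1,921.78 = ¥193,924.65.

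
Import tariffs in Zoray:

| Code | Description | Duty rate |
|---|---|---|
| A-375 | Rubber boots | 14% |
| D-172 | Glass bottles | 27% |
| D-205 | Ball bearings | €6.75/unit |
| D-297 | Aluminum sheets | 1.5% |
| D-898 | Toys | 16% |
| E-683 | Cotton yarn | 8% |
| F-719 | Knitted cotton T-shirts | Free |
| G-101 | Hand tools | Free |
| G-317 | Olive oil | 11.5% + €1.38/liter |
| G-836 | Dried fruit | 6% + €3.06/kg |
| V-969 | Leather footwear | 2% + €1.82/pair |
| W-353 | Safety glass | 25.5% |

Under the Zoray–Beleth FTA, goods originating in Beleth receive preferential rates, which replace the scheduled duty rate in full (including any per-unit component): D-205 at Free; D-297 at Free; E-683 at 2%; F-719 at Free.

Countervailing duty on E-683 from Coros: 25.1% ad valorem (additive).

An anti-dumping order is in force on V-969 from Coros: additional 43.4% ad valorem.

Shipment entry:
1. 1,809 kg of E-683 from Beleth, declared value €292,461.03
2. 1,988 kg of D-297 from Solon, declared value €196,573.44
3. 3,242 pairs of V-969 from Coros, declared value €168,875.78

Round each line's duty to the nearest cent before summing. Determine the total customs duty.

Line 1 (E-683, Beleth, 1,809 kg, €292,461.03):
Base rate for E-683 is 8%.
Origin Beleth qualifies under the Zoray–Beleth agreement and E-683 is covered: preferential rate 2% applies instead.
The additional-duty order on E-683 targets Coros, not Beleth; it does not apply.
Duty = €292,461.03 × 2% = €5,849.22.
Line 2 (D-297, Solon, 1,988 kg, €196,573.44):
Base rate for D-297 is 1.5%.
D-297 has an FTA preferential rate, but origin Solon is not Beleth; base rate stands.
Duty = €196,573.44 × 1.5% = €2,948.60.
Line 3 (V-969, Coros, 3,242 pairs, €168,875.78):
Base rate for V-969 is 2% + €1.82/pair.
Additional duty on V-969 from Coros: +43.4%. Applied ad valorem rate: 2% + 43.4% = 45.4%.
Duty = €168,875.78 × 45.4% + 3,242 × €1.82 = €82,570.04.
Total = €5,849.22 + €2,948.60 + €82,570.04 = €91,367.86.

€91,367.86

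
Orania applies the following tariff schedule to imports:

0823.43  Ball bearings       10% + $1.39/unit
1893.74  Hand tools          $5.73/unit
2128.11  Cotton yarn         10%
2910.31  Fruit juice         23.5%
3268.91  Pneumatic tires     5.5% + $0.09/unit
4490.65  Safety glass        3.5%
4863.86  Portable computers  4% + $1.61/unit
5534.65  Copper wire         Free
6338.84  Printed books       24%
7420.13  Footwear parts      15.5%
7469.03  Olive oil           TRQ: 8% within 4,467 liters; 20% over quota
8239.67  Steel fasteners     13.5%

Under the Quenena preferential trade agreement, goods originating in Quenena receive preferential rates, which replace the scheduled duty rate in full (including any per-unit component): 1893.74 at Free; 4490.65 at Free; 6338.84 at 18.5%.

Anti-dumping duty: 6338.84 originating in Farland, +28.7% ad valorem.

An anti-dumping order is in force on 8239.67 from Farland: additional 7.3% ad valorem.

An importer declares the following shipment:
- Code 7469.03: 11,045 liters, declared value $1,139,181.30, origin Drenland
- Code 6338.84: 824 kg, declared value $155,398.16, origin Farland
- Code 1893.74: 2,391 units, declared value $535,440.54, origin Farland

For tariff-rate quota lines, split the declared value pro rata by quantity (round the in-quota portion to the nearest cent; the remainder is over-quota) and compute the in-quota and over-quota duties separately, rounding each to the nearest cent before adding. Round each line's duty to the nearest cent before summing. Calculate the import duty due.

$268,144.35

Line 1 (7469.03, Drenland, 11,045 liters, $1,139,181.30):
Code 7469.03 is under a tariff-rate quota (threshold 4,467 liters). In-quota: 4,467 liters at 8%; over-quota: 6,578 liters at 20%.
Pro-rata value split: in-quota = $1,139,181.30 × 4,467/11,045 = $460,726.38; over-quota = $1,139,181.30 − $460,726.38 = $678,454.92.
In-quota duty = $460,726.38 × 8% = $36,858.11. Over-quota duty = $678,454.92 × 20% = $135,690.98.
Line duty = $36,858.11 + $135,690.98 = $172,549.09.
Line 2 (6338.84, Farland, 824 kg, $155,398.16):
Base rate for 6338.84 is 24%.
6338.84 has an FTA preferential rate, but origin Farland is not Quenena; base rate stands.
Additional duty on 6338.84 from Farland: +28.7%. Applied ad valorem rate: 24% + 28.7% = 52.7%.
Duty = $155,398.16 × 52.7% = $81,894.83.
Line 3 (1893.74, Farland, 2,391 units, $535,440.54):
Base rate for 1893.74 is $5.73/unit.
1893.74 has an FTA preferential rate, but origin Farland is not Quenena; base rate stands.
Duty = 2,391 × $5.73 = $13,700.43.
Total = $172,549.09 + $81,894.83 + $13,700.43 = $268,144.35.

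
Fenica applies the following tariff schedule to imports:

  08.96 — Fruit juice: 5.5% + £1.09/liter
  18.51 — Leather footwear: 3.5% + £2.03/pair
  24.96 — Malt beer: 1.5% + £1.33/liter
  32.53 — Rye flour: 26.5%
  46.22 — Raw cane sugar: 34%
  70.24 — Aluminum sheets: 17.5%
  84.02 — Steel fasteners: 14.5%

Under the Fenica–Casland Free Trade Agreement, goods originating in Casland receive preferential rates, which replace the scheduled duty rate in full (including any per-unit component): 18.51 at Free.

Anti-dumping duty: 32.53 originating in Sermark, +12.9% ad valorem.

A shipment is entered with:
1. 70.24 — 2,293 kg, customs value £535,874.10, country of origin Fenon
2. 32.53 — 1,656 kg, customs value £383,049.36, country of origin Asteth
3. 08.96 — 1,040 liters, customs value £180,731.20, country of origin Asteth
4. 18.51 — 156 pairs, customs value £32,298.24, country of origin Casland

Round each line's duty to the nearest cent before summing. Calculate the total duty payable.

£206,359.87

Line 1 (70.24, Fenon, 2,293 kg, £535,874.10):
Base rate for 70.24 is 17.5%.
Duty = £535,874.10 × 17.5% = £93,777.97.
Line 2 (32.53, Asteth, 1,656 kg, £383,049.36):
Base rate for 32.53 is 26.5%.
The additional-duty order on 32.53 targets Sermark, not Asteth; it does not apply.
Duty = £383,049.36 × 26.5% = £101,508.08.
Line 3 (08.96, Asteth, 1,040 liters, £180,731.20):
Base rate for 08.96 is 5.5% + £1.09/liter.
Duty = £180,731.20 × 5.5% + 1,040 × £1.09 = £11,073.82.
Line 4 (18.51, Casland, 156 pairs, £32,298.24):
Base rate for 18.51 is 3.5% + £2.03/pair.
Origin Casland qualifies under the Fenica–Casland agreement and 18.51 is covered: preferential rate Free applies instead.
Duty = £32,298.24 × 0% = £0.00.
Total = £93,777.97 + £101,508.08 + £11,073.82 + £0.00 = £206,359.87.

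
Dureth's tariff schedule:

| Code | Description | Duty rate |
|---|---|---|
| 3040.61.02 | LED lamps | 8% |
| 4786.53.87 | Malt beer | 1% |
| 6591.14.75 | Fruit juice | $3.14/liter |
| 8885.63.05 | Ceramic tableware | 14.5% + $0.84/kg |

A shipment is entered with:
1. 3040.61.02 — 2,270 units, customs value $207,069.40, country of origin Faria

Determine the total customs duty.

Line 1 (3040.61.02, Faria, 2,270 units, $207,069.40):
Base rate for 3040.61.02 is 8%.
Duty = $207,069.40 × 8% = $16,565.55.

$16,565.55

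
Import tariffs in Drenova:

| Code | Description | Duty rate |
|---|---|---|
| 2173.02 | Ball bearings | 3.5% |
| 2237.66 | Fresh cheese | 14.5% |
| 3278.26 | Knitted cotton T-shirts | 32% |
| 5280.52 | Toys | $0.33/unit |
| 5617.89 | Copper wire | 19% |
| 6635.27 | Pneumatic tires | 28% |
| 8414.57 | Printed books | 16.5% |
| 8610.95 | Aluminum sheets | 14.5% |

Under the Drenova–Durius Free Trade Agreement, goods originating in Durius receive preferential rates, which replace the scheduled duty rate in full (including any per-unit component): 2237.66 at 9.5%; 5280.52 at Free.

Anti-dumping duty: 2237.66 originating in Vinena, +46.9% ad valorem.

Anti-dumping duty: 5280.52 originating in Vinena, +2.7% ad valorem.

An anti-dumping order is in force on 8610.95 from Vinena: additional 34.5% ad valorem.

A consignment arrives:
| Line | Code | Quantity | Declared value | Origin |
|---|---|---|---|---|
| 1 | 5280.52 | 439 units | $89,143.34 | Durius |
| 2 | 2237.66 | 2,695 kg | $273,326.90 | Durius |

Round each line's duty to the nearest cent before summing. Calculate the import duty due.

$25,966.06

Line 1 (5280.52, Durius, 439 units, $89,143.34):
Base rate for 5280.52 is $0.33/unit.
Origin Durius qualifies under the Drenova–Durius agreement and 5280.52 is covered: preferential rate Free applies instead.
The additional-duty order on 5280.52 targets Vinena, not Durius; it does not apply.
Duty = $89,143.34 × 0% = $0.00.
Line 2 (2237.66, Durius, 2,695 kg, $273,326.90):
Base rate for 2237.66 is 14.5%.
Origin Durius qualifies under the Drenova–Durius agreement and 2237.66 is covered: preferential rate 9.5% applies instead.
The additional-duty order on 2237.66 targets Vinena, not Durius; it does not apply.
Duty = $273,326.90 × 9.5% = $25,966.06.
Total = $0.00 + $25,966.06 = $25,966.06.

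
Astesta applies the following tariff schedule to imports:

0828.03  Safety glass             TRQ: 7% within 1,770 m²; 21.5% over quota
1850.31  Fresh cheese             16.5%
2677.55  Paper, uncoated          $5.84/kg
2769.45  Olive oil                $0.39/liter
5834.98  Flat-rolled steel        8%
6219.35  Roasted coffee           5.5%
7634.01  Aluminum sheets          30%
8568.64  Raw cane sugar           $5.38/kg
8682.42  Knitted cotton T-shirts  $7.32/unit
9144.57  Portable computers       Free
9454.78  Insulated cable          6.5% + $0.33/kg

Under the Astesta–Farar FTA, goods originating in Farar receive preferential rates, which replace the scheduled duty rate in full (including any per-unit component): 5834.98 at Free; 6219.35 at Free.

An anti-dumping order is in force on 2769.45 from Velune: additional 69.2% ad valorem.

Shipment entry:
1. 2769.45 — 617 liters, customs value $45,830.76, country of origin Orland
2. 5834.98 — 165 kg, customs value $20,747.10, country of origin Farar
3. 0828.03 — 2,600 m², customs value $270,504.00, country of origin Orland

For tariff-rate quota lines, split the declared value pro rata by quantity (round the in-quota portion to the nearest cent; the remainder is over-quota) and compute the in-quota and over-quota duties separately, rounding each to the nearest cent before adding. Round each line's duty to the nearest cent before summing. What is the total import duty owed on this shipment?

$31,697.13

Line 1 (2769.45, Orland, 617 liters, $45,830.76):
Base rate for 2769.45 is $0.39/liter.
The additional-duty order on 2769.45 targets Velune, not Orland; it does not apply.
Duty = 617 × $0.39 = $240.63.
Line 2 (5834.98, Farar, 165 kg, $20,747.10):
Base rate for 5834.98 is 8%.
Origin Farar qualifies under the Astesta–Farar agreement and 5834.98 is covered: preferential rate Free applies instead.
Duty = $20,747.10 × 0% = $0.00.
Line 3 (0828.03, Orland, 2,600 m², $270,504.00):
Code 0828.03 is under a tariff-rate quota (threshold 1,770 m²). In-quota: 1,770 m² at 7%; over-quota: 830 m² at 21.5%.
Pro-rata value split: in-quota = $270,504.00 × 1,770/2,600 = $184,150.80; over-quota = $270,504.00 − $184,150.80 = $86,353.20.
In-quota duty = $184,150.80 × 7% = $12,890.56. Over-quota duty = $86,353.20 × 21.5% = $18,565.94.
Line duty = $12,890.56 + $18,565.94 = $31,456.50.
Total = $240.63 + $0.00 + $31,456.50 = $31,697.13.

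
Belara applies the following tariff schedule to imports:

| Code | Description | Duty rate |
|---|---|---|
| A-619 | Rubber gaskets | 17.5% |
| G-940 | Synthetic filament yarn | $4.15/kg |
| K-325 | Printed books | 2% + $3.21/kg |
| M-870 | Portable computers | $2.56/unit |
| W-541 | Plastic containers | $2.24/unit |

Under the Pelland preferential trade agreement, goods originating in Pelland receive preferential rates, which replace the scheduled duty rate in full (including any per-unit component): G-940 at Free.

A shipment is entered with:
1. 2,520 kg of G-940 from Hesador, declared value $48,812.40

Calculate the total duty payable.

Line 1 (G-940, Hesador, 2,520 kg, $48,812.40):
Base rate for G-940 is $4.15/kg.
G-940 has an FTA preferential rate, but origin Hesador is not Pelland; base rate stands.
Duty = 2,520 × $4.15 = $10,458.00.

$10,458.00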